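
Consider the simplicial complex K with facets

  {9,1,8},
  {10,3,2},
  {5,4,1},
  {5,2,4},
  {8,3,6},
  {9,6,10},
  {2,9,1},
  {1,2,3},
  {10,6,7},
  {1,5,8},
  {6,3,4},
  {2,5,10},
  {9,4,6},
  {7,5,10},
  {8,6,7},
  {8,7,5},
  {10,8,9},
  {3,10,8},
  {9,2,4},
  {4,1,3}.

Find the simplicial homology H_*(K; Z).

Order the vertices as 1 < 2 < 3 < 4 < 5 < 6 < 7 < 8 < 9 < 10. Listing each simplex with vertices in this order, K has dimension 2 with simplices:

  0-simplices (10): [1], [2], [3], [4], [5], [6], [7], [8], [9], [10]
  1-simplices (30): (30 of them)
  2-simplices (20): (20 of them)

giving chain groups C_0 ≅ Z^10, C_1 ≅ Z^30, C_2 ≅ Z^20.

Boundary ∂_1: C_1 → C_0 sends each edge [p,q] (with p < q) to q − p. For instance
  ∂[8,10] = [10] − [8].
As a 10×30 matrix over Z this has rank 9, with invariant factors (1,1,1,1,1,1,1,1,1).

The boundary map ∂_2: C_2 → C_1 sends each 2-simplex [p,q,r] to [q,r] − [p,r] + [p,q]. For instance
  ∂[2,3,10] = [3,10] − [2,10] + [2,3],
  ∂[2,4,5] = [4,5] − [2,5] + [2,4].
The resulting 30×20 matrix has rank 20, and its Smith normal form has invariant factors (1,1,1,1,1,1,1,1,1,1,1,1,1,1,1,1,1,1,1,2).

From H_k ≅ ker(∂_k) / im(∂_{k+1}) we obtain:

  H_0: rank C_0 − rank ∂_1 = 10 − 9 = 1, and the invariant factors of ∂_1 are all 1, so H_0 = Z.
  H_1: rank ker ∂_1 − rank ∂_2 = (30 − 9) − 20 = 1, and ∂_2 has invariant factor 2 > 1, so H_1 = Z ⊕ Z_2.
  H_2: rank ker ∂_2 − rank ∂_3 = (20 − 20) − 0 = 0, and there is no ∂_3, so H_2 = 0.

H_0 = Z,  H_1 = Z ⊕ Z_2,  H_2 = 0.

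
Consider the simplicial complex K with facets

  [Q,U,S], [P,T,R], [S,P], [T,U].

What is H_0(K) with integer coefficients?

Take the total order P < Q < R < S < T < U on the vertex set. Then K (dimension 2) consists of the simplices:

  0-simplices (6): P, Q, R, S, T, U
  1-simplices (8): PR, PS, PT, QS, QU, RT, SU, TU
  2-simplices (2): PRT, QSU

Hence C_0 ≅ Z^6, C_1 ≅ Z^8, C_2 ≅ Z^2.

∂_1: C_1 → C_0 maps an edge to its endpoints' difference, ∂[p,q] = q − p. For instance
  ∂RT = T − R.
As a 6×8 matrix over Z this has rank 5, with invariant factors (1,1,1,1,1).

Boundary ∂_2: C_2 → C_1 acts by ∂[p,q,r] = [q,r] − [p,r] + [p,q]. For instance
  ∂PRT = RT − PT + PR,
  ∂QSU = SU − QU + QS.
The 8×2 boundary matrix has rank 2 and Smith normal form diag(1,1).

Reading off H_k = ker ∂_k / im ∂_{k+1}:

  H_0: rank C_0 − rank ∂_1 = 6 − 5 = 1, and the invariant factors of ∂_1 are all 1, so H_0 ≅ Z.

H_0 = Z.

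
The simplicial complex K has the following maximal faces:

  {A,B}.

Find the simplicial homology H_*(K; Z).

H_0 = Z,  H_1 = 0.

Fix the vertex order A < B and write every simplex with vertices in increasing order. Then dim K = 1 and the simplices of K are:

  0-simplices (2): A, B
  1-simplices (1): AB

so the chain groups are C_0 ≅ Z^2, C_1 ≅ Z^1.

The boundary map ∂_1: C_1 → C_0 sends each edge [p,q] (with p < q) to q − p.
The resulting 2×1 matrix has rank 1, and its Smith normal form has invariant factors (1).

Now H_k = ker ∂_k / im ∂_{k+1}, so:

  H_0: rank C_0 − rank ∂_1 = 2 − 1 = 1, and the invariant factors of ∂_1 are all 1, so H_0 ≅ Z.
  H_1: rank ker ∂_1 − rank ∂_2 = (1 − 1) − 0 = 0, and there is no ∂_2, so H_1 ≅ 0.

As a check, the Euler characteristic is 2 − 1 = 1, which agrees with 1 − 0 = 1.
(K is a triangulation of the 1-simplex.)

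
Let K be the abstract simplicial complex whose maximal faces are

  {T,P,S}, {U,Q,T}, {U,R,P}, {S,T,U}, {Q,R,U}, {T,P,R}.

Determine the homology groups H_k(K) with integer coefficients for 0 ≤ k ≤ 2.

Fix the vertex order P < Q < R < S < T < U and write every simplex with vertices in increasing order. Then dim K = 2 and the simplices of K are:

  0-simplices (6): P, Q, R, S, T, U
  1-simplices (12): PR, PS, PT, PU, QR, QT, QU, RT, RU, ST, SU, TU
  2-simplices (6): PRT, PRU, PST, QRU, QTU, STU

so the chain groups are C_0 ≅ Z^6, C_1 ≅ Z^12, C_2 ≅ Z^6.

The boundary map ∂_1: C_1 → C_0 is given by ∂[p,q] = [q] − [p].
As a 6×12 matrix over Z this has rank 5, with invariant factors (1,1,1,1,1).

Boundary ∂_2: C_2 → C_1 maps a triangle to the signed sum of its edges. For instance
  ∂STU = TU − SU + ST,
  ∂QTU = TU − QU + QT.
As a 12×6 matrix over Z this has rank 6, with invariant factors (1,1,1,1,1,1).

From H_k ≅ ker(∂_k) / im(∂_{k+1}) we obtain:

  H_0: rank C_0 − rank ∂_1 = 6 − 5 = 1, and the invariant factors of ∂_1 are all 1, so H_0 ≅ Z.
  H_1: rank ker ∂_1 − rank ∂_2 = (12 − 5) − 6 = 1, and the invariant factors of ∂_2 are all 1, so H_1 ≅ Z.
  H_2: rank ker ∂_2 − rank ∂_3 = (6 − 6) − 0 = 0, and there is no ∂_3, so H_2 ≅ 0.

As a check, the Euler characteristic is 6 − 12 + 6 = 0, which agrees with 1 − 1 + 0 = 0.

H_0 ≅ Z,  H_1 ≅ Z,  H_2 = 0.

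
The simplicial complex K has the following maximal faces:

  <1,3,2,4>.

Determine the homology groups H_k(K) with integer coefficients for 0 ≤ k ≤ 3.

H_0 = Z,  H_1 = 0,  H_2 = 0,  H_3 = 0.

Order the vertices as 1 < 2 < 3 < 4. Listing each simplex with vertices in this order, K has dimension 3 with simplices:

  0-simplices (4): [1], [2], [3], [4]
  1-simplices (6): [1,2], [1,3], [1,4], [2,3], [2,4], [3,4]
  2-simplices (4): [1,2,3], [1,2,4], [1,3,4], [2,3,4]
  3-simplices (1): [1,2,3,4]

Hence C_0 ≅ Z^4, C_1 ≅ Z^6, C_2 ≅ Z^4, C_3 ≅ Z^1.

Boundary ∂_1: C_1 → C_0 sends each edge [p,q] (with p < q) to q − p. For instance
  ∂[2,4] = [4] − [2].
As a 4×6 matrix over Z this has rank 3, with invariant factors (1,1,1).

The boundary map ∂_2: C_2 → C_1 sends each 2-simplex [p,q,r] to [q,r] − [p,r] + [p,q]. For instance
  ∂[1,2,4] = [2,4] − [1,4] + [1,2],
  ∂[2,3,4] = [3,4] − [2,4] + [2,3].
This gives a 6×4 integer matrix of rank 3; reducing to Smith normal form yields diagonal entries (1,1,1).

Boundary ∂_3: C_3 → C_2 sends each 3-simplex σ to the alternating sum Σ_i (−1)^i (σ with its i-th vertex removed). For instance
  ∂[1,2,3,4] = [2,3,4] − [1,3,4] + [1,2,4] − [1,2,3].
The 4×1 boundary matrix has rank 1 and Smith normal form diag(1).

From H_k ≅ ker(∂_k) / im(∂_{k+1}) we obtain:

  H_0: rank C_0 − rank ∂_1 = 4 − 3 = 1, and the invariant factors of ∂_1 are all 1, so H_0 ≅ Z.
  H_1: rank ker ∂_1 − rank ∂_2 = (6 − 3) − 3 = 0, and the invariant factors of ∂_2 are all 1, so H_1 ≅ 0.
  H_2: rank ker ∂_2 − rank ∂_3 = (4 − 3) − 1 = 0, and the invariant factors of ∂_3 are all 1, so H_2 ≅ 0.
  H_3: rank ker ∂_3 − rank ∂_4 = (1 − 1) − 0 = 0, and there is no ∂_4, so H_3 ≅ 0.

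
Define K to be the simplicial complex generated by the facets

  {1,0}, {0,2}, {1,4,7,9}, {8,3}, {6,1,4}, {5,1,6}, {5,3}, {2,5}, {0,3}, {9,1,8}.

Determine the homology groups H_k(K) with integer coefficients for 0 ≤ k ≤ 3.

H_0 = Z,  H_1 = Z^3,  H_2 = 0,  H_3 = 0.

Fix the vertex order 0 < 1 < 2 < 3 < 4 < 5 < 6 < 7 < 8 < 9 and write every simplex with vertices in increasing order. Then dim K = 3 and the simplices of K are:

  0-simplices (10): [0], [1], [2], [3], [4], [5], [6], [7], [8], [9]
  1-simplices (18): [0,1], [0,2], [0,3], [1,4], [1,5], [1,6], [1,7], [1,8], [1,9], [2,5], [3,5], [3,8], [4,6], [4,7], [4,9], [5,6], [7,9], [8,9]
  2-simplices (7): [1,4,6], [1,4,7], [1,4,9], [1,5,6], [1,7,9], [1,8,9], [4,7,9]
  3-simplices (1): [1,4,7,9]

giving chain groups C_0 ≅ Z^10, C_1 ≅ Z^18, C_2 ≅ Z^7, C_3 ≅ Z^1.

∂_1: C_1 → C_0 maps an edge to its endpoints' difference, ∂[p,q] = q − p.
The 10×18 boundary matrix has rank 9 and Smith normal form diag(1,1,1,1,1,1,1,1,1).

The boundary map ∂_2: C_2 → C_1 acts by ∂[p,q,r] = [q,r] − [p,r] + [p,q]. For instance
  ∂[1,5,6] = [5,6] − [1,6] + [1,5],
  ∂[1,7,9] = [7,9] − [1,9] + [1,7].
The resulting 18×7 matrix has rank 6, and its Smith normal form has invariant factors (1,1,1,1,1,1).

The boundary map ∂_3: C_3 → C_2 sends each 3-simplex σ to the alternating sum Σ_i (−1)^i (σ with its i-th vertex removed). For instance
  ∂[1,4,7,9] = [4,7,9] − [1,7,9] + [1,4,9] − [1,4,7].
The 7×1 boundary matrix has rank 1 and Smith normal form diag(1).

Computing H_k = (kernel of ∂_k) / (image of ∂_{k+1}):

  H_0: rank C_0 − rank ∂_1 = 10 − 9 = 1, and the invariant factors of ∂_1 are all 1, so H_0 = Z.
  H_1: rank ker ∂_1 − rank ∂_2 = (18 − 9) − 6 = 3, and the invariant factors of ∂_2 are all 1, so H_1 = Z^3.
  H_2: rank ker ∂_2 − rank ∂_3 = (7 − 6) − 1 = 0, and the invariant factors of ∂_3 are all 1, so H_2 = 0.
  H_3: rank ker ∂_3 − rank ∂_4 = (1 − 1) − 0 = 0, and there is no ∂_4, so H_3 = 0.

As a check, the Euler characteristic is 10 − 18 + 7 − 1 = -2, which agrees with 1 − 3 + 0 − 0 = -2.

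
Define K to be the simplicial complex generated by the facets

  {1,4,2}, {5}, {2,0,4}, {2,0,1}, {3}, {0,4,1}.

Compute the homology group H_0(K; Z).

H_0 = Z^3.

We work with the vertex ordering 0 < 1 < 2 < 3 < 4 < 5. The simplices of K, each written with vertices in increasing order, are:

  0-simplices (6): [0], [1], [2], [3], [4], [5]
  1-simplices (6): [0,1], [0,2], [0,4], [1,2], [1,4], [2,4]
  2-simplices (4): [0,1,2], [0,1,4], [0,2,4], [1,2,4]

giving chain groups C_0 ≅ Z^6, C_1 ≅ Z^6, C_2 ≅ Z^4.

Boundary ∂_1: C_1 → C_0 maps an edge to its endpoints' difference, ∂[p,q] = q − p.
The 6×6 boundary matrix has rank 3 and Smith normal form diag(1,1,1).

The boundary map ∂_2: C_2 → C_1 sends each 2-simplex [p,q,r] to [q,r] − [p,r] + [p,q]. For instance
  ∂[1,2,4] = [2,4] − [1,4] + [1,2],
  ∂[0,1,4] = [1,4] − [0,4] + [0,1].
This gives a 6×4 integer matrix of rank 3; reducing to Smith normal form yields diagonal entries (1,1,1).

Computing H_k = (kernel of ∂_k) / (image of ∂_{k+1}):

  H_0: rank C_0 − rank ∂_1 = 6 − 3 = 3, and the invariant factors of ∂_1 are all 1, so H_0 = Z^3.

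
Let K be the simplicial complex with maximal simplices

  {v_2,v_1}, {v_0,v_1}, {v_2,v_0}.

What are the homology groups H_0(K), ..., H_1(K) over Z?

H_0 ≅ Z,  H_1 ≅ Z.

Order the vertices as v_0 < v_1 < v_2. Listing each simplex with vertices in this order, K has dimension 1 with simplices:

  0-simplices (3): [v_0], [v_1], [v_2]
  1-simplices (3): [v_0,v_1], [v_0,v_2], [v_1,v_2]

so the chain groups are C_0 ≅ Z^3, C_1 ≅ Z^3.

The boundary map ∂_1: C_1 → C_0 is given by ∂[p,q] = [q] − [p]. For instance
  ∂[v_0,v_2] = [v_2] − [v_0].
The resulting 3×3 matrix has rank 2, and its Smith normal form has invariant factors (1,1).

From H_k ≅ ker(∂_k) / im(∂_{k+1}) we obtain:

  H_0: rank C_0 − rank ∂_1 = 3 − 2 = 1, and the invariant factors of ∂_1 are all 1, so H_0 ≅ Z.
  H_1: rank ker ∂_1 − rank ∂_2 = (3 − 2) − 0 = 1, and there is no ∂_2, so H_1 ≅ Z.

(K is a triangulation of the circle S^1.)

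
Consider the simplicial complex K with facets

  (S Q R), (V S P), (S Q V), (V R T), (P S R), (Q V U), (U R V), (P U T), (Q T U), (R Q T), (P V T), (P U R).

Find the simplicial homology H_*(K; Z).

H_0 ≅ Z,  H_1 ≅ Z/2,  H_2 = 0.

Take the total order P < Q < R < S < T < U < V on the vertex set. Then K (dimension 2) consists of the simplices:

  0-simplices (7): P, Q, R, S, T, U, V
  1-simplices (18): PR, PS, PT, PU, PV, QR, QS, QT, QU, QV, RS, RT, RU, RV, SV, TU, TV, UV
  2-simplices (12): PRS, PRU, PSV, PTU, PTV, QRS, QRT, QSV, QTU, QUV, RTV, RUV

giving chain groups C_0 ≅ Z^7, C_1 ≅ Z^18, C_2 ≅ Z^12.

Boundary ∂_1: C_1 → C_0 is given by ∂[p,q] = [q] − [p]. For instance
  ∂QU = U − Q.
The resulting 7×18 matrix has rank 6, and its Smith normal form has invariant factors (1,1,1,1,1,1).

Boundary ∂_2: C_2 → C_1 maps a triangle to the signed sum of its edges. For instance
  ∂RUV = UV − RV + RU,
  ∂QTU = TU − QU + QT.
As a 18×12 matrix over Z this has rank 12, with invariant factors (1,1,1,1,1,1,1,1,1,1,1,2).

Now H_k = ker ∂_k / im ∂_{k+1}, so:

  H_0: rank C_0 − rank ∂_1 = 7 − 6 = 1, and the invariant factors of ∂_1 are all 1, so H_0 ≅ Z.
  H_1: rank ker ∂_1 − rank ∂_2 = (18 − 6) − 12 = 0, and ∂_2 has invariant factor 2 > 1, so H_1 ≅ Z/2.
  H_2: rank ker ∂_2 − rank ∂_3 = (12 − 12) − 0 = 0, and there is no ∂_3, so H_2 ≅ 0.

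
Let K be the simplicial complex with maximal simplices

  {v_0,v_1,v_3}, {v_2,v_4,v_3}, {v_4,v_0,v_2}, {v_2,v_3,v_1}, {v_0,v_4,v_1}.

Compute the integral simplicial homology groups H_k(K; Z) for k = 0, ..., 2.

H_0 = Z,  H_1 = Z,  H_2 = 0.

Order the vertices as v_0 < v_1 < v_2 < v_3 < v_4. Listing each simplex with vertices in this order, K has dimension 2 with simplices:

  0-simplices (5): [v_0], [v_1], [v_2], [v_3], [v_4]
  1-simplices (10): [v_0,v_1], [v_0,v_2], [v_0,v_3], [v_0,v_4], [v_1,v_2], [v_1,v_3], [v_1,v_4], [v_2,v_3], [v_2,v_4], [v_3,v_4]
  2-simplices (5): [v_0,v_1,v_3], [v_0,v_1,v_4], [v_0,v_2,v_4], [v_1,v_2,v_3], [v_2,v_3,v_4]

so the chain groups are C_0 ≅ Z^5, C_1 ≅ Z^10, C_2 ≅ Z^5.

The boundary map ∂_1: C_1 → C_0 sends each edge [p,q] (with p < q) to q − p. For instance
  ∂[v_2,v_4] = [v_4] − [v_2].
The resulting 5×10 matrix has rank 4, and its Smith normal form has invariant factors (1,1,1,1).

∂_2: C_2 → C_1 sends each 2-simplex [p,q,r] to [q,r] − [p,r] + [p,q]. For instance
  ∂[v_0,v_2,v_4] = [v_2,v_4] − [v_0,v_4] + [v_0,v_2],
  ∂[v_0,v_1,v_4] = [v_1,v_4] − [v_0,v_4] + [v_0,v_1].
The resulting 10×5 matrix has rank 5, and its Smith normal form has invariant factors (1,1,1,1,1).

Computing H_k = (kernel of ∂_k) / (image of ∂_{k+1}):

  H_0: rank C_0 − rank ∂_1 = 5 − 4 = 1, and the invariant factors of ∂_1 are all 1, so H_0 = Z.
  H_1: rank ker ∂_1 − rank ∂_2 = (10 − 4) − 5 = 1, and the invariant factors of ∂_2 are all 1, so H_1 = Z.
  H_2: rank ker ∂_2 − rank ∂_3 = (5 − 5) − 0 = 0, and there is no ∂_3, so H_2 = 0.

As a check, the Euler characteristic is 5 − 10 + 5 = 0, which agrees with 1 − 1 + 0 = 0.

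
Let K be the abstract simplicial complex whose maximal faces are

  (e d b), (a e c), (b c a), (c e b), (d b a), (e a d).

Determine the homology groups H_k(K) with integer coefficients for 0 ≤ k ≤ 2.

We work with the vertex ordering a < b < c < d < e. The simplices of K, each written with vertices in increasing order, are:

  0-simplices (5): a, b, c, d, e
  1-simplices (9): ab, ac, ad, ae, bc, bd, be, ce, de
  2-simplices (6): abc, abd, ace, ade, bce, bde

so the chain groups are C_0 ≅ Z^5, C_1 ≅ Z^9, C_2 ≅ Z^6.

∂_1: C_1 → C_0 maps an edge to its endpoints' difference, ∂[p,q] = q − p.
The resulting 5×9 matrix has rank 4, and its Smith normal form has invariant factors (1,1,1,1).

The boundary map ∂_2: C_2 → C_1 maps a triangle to the signed sum of its edges. For instance
  ∂ade = de − ae + ad,
  ∂abc = bc − ac + ab.
This gives a 9×6 integer matrix of rank 5; reducing to Smith normal form yields diagonal entries (1,1,1,1,1).

Computing H_k = (kernel of ∂_k) / (image of ∂_{k+1}):

  H_0: rank C_0 − rank ∂_1 = 5 − 4 = 1, and the invariant factors of ∂_1 are all 1, so H_0 ≅ Z.
  H_1: rank ker ∂_1 − rank ∂_2 = (9 − 4) − 5 = 0, and the invariant factors of ∂_2 are all 1, so H_1 ≅ 0.
  H_2: rank ker ∂_2 − rank ∂_3 = (6 − 5) − 0 = 1, and there is no ∂_3, so H_2 ≅ Z.

As a check, the Euler characteristic is 5 − 9 + 6 = 2, which agrees with 1 − 0 + 1 = 2.

H_0 ≅ Z,  H_1 = 0,  H_2 ≅ Z.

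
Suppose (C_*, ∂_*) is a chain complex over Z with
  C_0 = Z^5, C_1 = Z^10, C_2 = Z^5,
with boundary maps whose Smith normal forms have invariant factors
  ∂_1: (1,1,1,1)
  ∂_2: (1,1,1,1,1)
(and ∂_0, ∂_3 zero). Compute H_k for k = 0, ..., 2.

H_0: b_0 = 5 − 0 − 4 = 1; torsion from ∂_1 factors > 1: none. So H_0 = Z.
H_1: b_1 = 10 − 4 − 5 = 1; torsion from ∂_2 factors > 1: none. So H_1 = Z.
H_2: b_2 = 5 − 5 − 0 = 0; torsion from ∂_3 factors > 1: none. So H_2 = 0.

H_0 = Z,  H_1 = Z,  H_2 = 0.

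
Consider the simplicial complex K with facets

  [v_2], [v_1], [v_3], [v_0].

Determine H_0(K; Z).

Take the total order v_0 < v_1 < v_2 < v_3 on the vertex set. Then K (dimension 0) consists of the simplices:

  0-simplices (4): [v_0], [v_1], [v_2], [v_3]

Hence C_0 ≅ Z^4.

Now H_k = ker ∂_k / im ∂_{k+1}, so:

  H_0: rank C_0 − rank ∂_1 = 4 − 0 = 4, and there is no ∂_1, so H_0 ≅ Z^4.

H_0 ≅ Z^4.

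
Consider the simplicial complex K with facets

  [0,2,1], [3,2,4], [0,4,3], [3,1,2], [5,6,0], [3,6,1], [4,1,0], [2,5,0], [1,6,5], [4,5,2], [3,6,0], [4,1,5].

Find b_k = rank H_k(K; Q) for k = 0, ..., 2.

Take the total order 0 < 1 < 2 < 3 < 4 < 5 < 6 on the vertex set. Then K (dimension 2) consists of the simplices:

  0-simplices (7): [0], [1], [2], [3], [4], [5], [6]
  1-simplices (18): [0,1], [0,2], [0,3], [0,4], [0,5], [0,6], [1,2], [1,3], [1,4], [1,5], [1,6], [2,3], [2,4], [2,5], [3,4], [3,6], [4,5], [5,6]
  2-simplices (12): [0,1,2], [0,1,4], [0,2,5], [0,3,4], [0,3,6], [0,5,6], [1,2,3], [1,3,6], [1,4,5], [1,5,6], [2,3,4], [2,4,5]

Hence C_0 ≅ Z^7, C_1 ≅ Z^18, C_2 ≅ Z^12.

The boundary map ∂_1: C_1 → C_0 sends each edge [p,q] (with p < q) to q − p.
The 7×18 boundary matrix has rank 6 and Smith normal form diag(1,1,1,1,1,1).

The boundary map ∂_2: C_2 → C_1 sends each 2-simplex [p,q,r] to [q,r] − [p,r] + [p,q]. For instance
  ∂[2,3,4] = [3,4] − [2,4] + [2,3],
  ∂[1,4,5] = [4,5] − [1,5] + [1,4].
As a 18×12 matrix over Z this has rank 12, with invariant factors (1,1,1,1,1,1,1,1,1,1,1,2).

Now H_k = ker ∂_k / im ∂_{k+1}, so:

  H_0: rank C_0 − rank ∂_1 = 7 − 6 = 1, and the invariant factors of ∂_1 are all 1, so H_0 ≅ Z.
  H_1: rank ker ∂_1 − rank ∂_2 = (18 − 6) − 12 = 0, and ∂_2 has invariant factor 2 > 1, so H_1 ≅ Z/2Z.
  H_2: rank ker ∂_2 − rank ∂_3 = (12 − 12) − 0 = 0, and there is no ∂_3, so H_2 ≅ 0.

As a check, the Euler characteristic is 7 − 18 + 12 = 1, which agrees with 1 − 0 + 0 = 1.

Hence the Betti numbers are b_0 = 1, b_1 = 0, b_2 = 0.

b_0 = 1, b_1 = 0, b_2 = 0.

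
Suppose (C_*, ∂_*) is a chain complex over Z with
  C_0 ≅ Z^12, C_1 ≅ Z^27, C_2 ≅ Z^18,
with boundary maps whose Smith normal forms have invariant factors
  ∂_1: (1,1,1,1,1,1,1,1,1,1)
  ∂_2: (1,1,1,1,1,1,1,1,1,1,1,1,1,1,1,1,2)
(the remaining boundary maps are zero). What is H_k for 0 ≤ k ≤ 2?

H_0 ≅ Z^2,  H_1 ≅ Z/2,  H_2 ≅ Z.

H_0: b_0 = 12 − 0 − 10 = 2; torsion from ∂_1 factors > 1: none. So H_0 ≅ Z^2.
H_1: b_1 = 27 − 10 − 17 = 0; torsion from ∂_2 factors > 1: [2]. So H_1 ≅ Z/2.
H_2: b_2 = 18 − 17 − 0 = 1; torsion from ∂_3 factors > 1: none. So H_2 ≅ Z.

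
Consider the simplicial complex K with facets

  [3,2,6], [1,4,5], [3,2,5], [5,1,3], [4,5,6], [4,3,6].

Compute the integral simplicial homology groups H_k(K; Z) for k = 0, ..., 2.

H_0 = Z,  H_1 = Z,  H_2 = 0.

K has 6 vertices, 12 edges, 6 triangles.
rank ∂_0 = 0, rank ∂_1 = 5 ⇒ b_0 = 6 − 0 − 5 = 1; all invariant factors of ∂_1 are 1 so no torsion. So H_0 ≅ Z.
rank ∂_1 = 5, rank ∂_2 = 6 ⇒ b_1 = 12 − 5 − 6 = 1; all invariant factors of ∂_2 are 1 so no torsion. So H_1 ≅ Z.
rank ∂_2 = 6, rank ∂_3 = 0 ⇒ b_2 = 6 − 6 − 0 = 0. So H_2 ≅ 0.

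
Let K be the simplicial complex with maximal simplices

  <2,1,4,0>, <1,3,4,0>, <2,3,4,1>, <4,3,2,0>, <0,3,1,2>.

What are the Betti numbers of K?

K has 5 vertices, 10 edges, 10 triangles, 5 3-simplices.
rank ∂_0 = 0, rank ∂_1 = 4 ⇒ b_0 = 5 − 0 − 4 = 1; all invariant factors of ∂_1 are 1 so no torsion. So H_0 = Z.
rank ∂_1 = 4, rank ∂_2 = 6 ⇒ b_1 = 10 − 4 − 6 = 0; all invariant factors of ∂_2 are 1 so no torsion. So H_1 = 0.
rank ∂_2 = 6, rank ∂_3 = 4 ⇒ b_2 = 10 − 6 − 4 = 0; all invariant factors of ∂_3 are 1 so no torsion. So H_2 = 0.
rank ∂_3 = 4, rank ∂_4 = 0 ⇒ b_3 = 5 − 4 − 0 = 1. So H_3 = Z.

b_0 = 1, b_1 = 0, b_2 = 0, b_3 = 1.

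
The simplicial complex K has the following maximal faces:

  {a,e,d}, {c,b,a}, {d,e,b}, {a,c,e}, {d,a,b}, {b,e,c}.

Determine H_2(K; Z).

We work with the vertex ordering a < b < c < d < e. The simplices of K, each written with vertices in increasing order, are:

  0-simplices (5): a, b, c, d, e
  1-simplices (9): ab, ac, ad, ae, bc, bd, be, ce, de
  2-simplices (6): abc, abd, ace, ade, bce, bde

giving chain groups C_0 ≅ Z^5, C_1 ≅ Z^9, C_2 ≅ Z^6.

Boundary ∂_1: C_1 → C_0 maps an edge to its endpoints' difference, ∂[p,q] = q − p. For instance
  ∂ae = e − a.
The 5×9 boundary matrix has rank 4 and Smith normal form diag(1,1,1,1).

Boundary ∂_2: C_2 → C_1 acts by ∂[p,q,r] = [q,r] − [p,r] + [p,q]. For instance
  ∂abc = bc − ac + ab,
  ∂bce = ce − be + bc.
As a 9×6 matrix over Z this has rank 5, with invariant factors (1,1,1,1,1).

Now H_k = ker ∂_k / im ∂_{k+1}, so:

  H_2: rank ker ∂_2 − rank ∂_3 = (6 − 5) − 0 = 1, and there is no ∂_3, so H_2 = Z.

H_2 ≅ Z.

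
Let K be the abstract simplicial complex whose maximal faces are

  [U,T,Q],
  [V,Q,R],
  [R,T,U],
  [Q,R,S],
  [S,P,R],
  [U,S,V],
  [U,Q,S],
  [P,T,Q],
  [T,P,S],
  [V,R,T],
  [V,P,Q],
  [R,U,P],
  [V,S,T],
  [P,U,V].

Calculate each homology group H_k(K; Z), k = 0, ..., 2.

H_0 ≅ Z,  H_1 ≅ Z^2,  H_2 ≅ Z.

We work with the vertex ordering P < Q < R < S < T < U < V. The simplices of K, each written with vertices in increasing order, are:

  0-simplices (7): P, Q, R, S, T, U, V
  1-simplices (21): PQ, PR, PS, PT, PU, PV, QR, QS, QT, QU, QV, RS, RT, RU, RV, ST, SU, SV, TU, TV, UV
  2-simplices (14): PQT, PQV, PRS, PRU, PST, PUV, QRS, QRV, QSU, QTU, RTU, RTV, STV, SUV

giving chain groups C_0 ≅ Z^7, C_1 ≅ Z^21, C_2 ≅ Z^14.

∂_1: C_1 → C_0 sends each edge [p,q] (with p < q) to q − p. For instance
  ∂RT = T − R.
The 7×21 boundary matrix has rank 6 and Smith normal form diag(1,1,1,1,1,1).

The boundary map ∂_2: C_2 → C_1 maps a triangle to the signed sum of its edges. For instance
  ∂PUV = UV − PV + PU,
  ∂SUV = UV − SV + SU.
This gives a 21×14 integer matrix of rank 13; reducing to Smith normal form yields diagonal entries (1,1,1,1,1,1,1,1,1,1,1,1,1).

From H_k ≅ ker(∂_k) / im(∂_{k+1}) we obtain:

  H_0: rank C_0 − rank ∂_1 = 7 − 6 = 1, and the invariant factors of ∂_1 are all 1, so H_0 ≅ Z.
  H_1: rank ker ∂_1 − rank ∂_2 = (21 − 6) − 13 = 2, and the invariant factors of ∂_2 are all 1, so H_1 ≅ Z^2.
  H_2: rank ker ∂_2 − rank ∂_3 = (14 − 13) − 0 = 1, and there is no ∂_3, so H_2 ≅ Z.

As a check, the Euler characteristic is 7 − 21 + 14 = 0, which agrees with 1 − 2 + 1 = 0.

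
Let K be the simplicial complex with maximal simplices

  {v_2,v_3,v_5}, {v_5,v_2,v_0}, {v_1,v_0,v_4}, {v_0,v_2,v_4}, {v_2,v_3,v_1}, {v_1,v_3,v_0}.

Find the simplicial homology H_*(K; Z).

H_0 ≅ Z,  H_1 ≅ Z,  H_2 = 0.

Fix the vertex order v_0 < v_1 < v_2 < v_3 < v_4 < v_5 and write every simplex with vertices in increasing order. Then dim K = 2 and the simplices of K are:

  0-simplices (6): [v_0], [v_1], [v_2], [v_3], [v_4], [v_5]
  1-simplices (12): [v_0,v_1], [v_0,v_2], [v_0,v_3], [v_0,v_4], [v_0,v_5], [v_1,v_2], [v_1,v_3], [v_1,v_4], [v_2,v_3], [v_2,v_4], [v_2,v_5], [v_3,v_5]
  2-simplices (6): [v_0,v_1,v_3], [v_0,v_1,v_4], [v_0,v_2,v_4], [v_0,v_2,v_5], [v_1,v_2,v_3], [v_2,v_3,v_5]

so the chain groups are C_0 ≅ Z^6, C_1 ≅ Z^12, C_2 ≅ Z^6.

The boundary map ∂_1: C_1 → C_0 maps an edge to its endpoints' difference, ∂[p,q] = q − p. For instance
  ∂[v_0,v_1] = [v_1] − [v_0].
As a 6×12 matrix over Z this has rank 5, with invariant factors (1,1,1,1,1).

The boundary map ∂_2: C_2 → C_1 sends each 2-simplex [p,q,r] to [q,r] − [p,r] + [p,q]. For instance
  ∂[v_0,v_1,v_3] = [v_1,v_3] − [v_0,v_3] + [v_0,v_1],
  ∂[v_0,v_2,v_4] = [v_2,v_4] − [v_0,v_4] + [v_0,v_2].
This gives a 12×6 integer matrix of rank 6; reducing to Smith normal form yields diagonal entries (1,1,1,1,1,1).

Reading off H_k = ker ∂_k / im ∂_{k+1}:

  H_0: rank C_0 − rank ∂_1 = 6 − 5 = 1, and the invariant factors of ∂_1 are all 1, so H_0 = Z.
  H_1: rank ker ∂_1 − rank ∂_2 = (12 − 5) − 6 = 1, and the invariant factors of ∂_2 are all 1, so H_1 = Z.
  H_2: rank ker ∂_2 − rank ∂_3 = (6 − 6) − 0 = 0, and there is no ∂_3, so H_2 = 0.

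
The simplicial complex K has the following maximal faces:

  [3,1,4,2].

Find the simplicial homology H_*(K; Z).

Fix the vertex order 1 < 2 < 3 < 4 and write every simplex with vertices in increasing order. Then dim K = 3 and the simplices of K are:

  0-simplices (4): [1], [2], [3], [4]
  1-simplices (6): [1,2], [1,3], [1,4], [2,3], [2,4], [3,4]
  2-simplices (4): [1,2,3], [1,2,4], [1,3,4], [2,3,4]
  3-simplices (1): [1,2,3,4]

giving chain groups C_0 ≅ Z^4, C_1 ≅ Z^6, C_2 ≅ Z^4, C_3 ≅ Z^1.

The boundary map ∂_1: C_1 → C_0 maps an edge to its endpoints' difference, ∂[p,q] = q − p.
The resulting 4×6 matrix has rank 3, and its Smith normal form has invariant factors (1,1,1).

The boundary map ∂_2: C_2 → C_1 acts by ∂[p,q,r] = [q,r] − [p,r] + [p,q]. For instance
  ∂[2,3,4] = [3,4] − [2,4] + [2,3],
  ∂[1,2,4] = [2,4] − [1,4] + [1,2].
The 6×4 boundary matrix has rank 3 and Smith normal form diag(1,1,1).

∂_3: C_3 → C_2 sends each 3-simplex σ to the alternating sum Σ_i (−1)^i (σ with its i-th vertex removed). For instance
  ∂[1,2,3,4] = [2,3,4] − [1,3,4] + [1,2,4] − [1,2,3].
As a 4×1 matrix over Z this has rank 1, with invariant factors (1).

Reading off H_k = ker ∂_k / im ∂_{k+1}:

  H_0: rank C_0 − rank ∂_1 = 4 − 3 = 1, and the invariant factors of ∂_1 are all 1, so H_0 = Z.
  H_1: rank ker ∂_1 − rank ∂_2 = (6 − 3) − 3 = 0, and the invariant factors of ∂_2 are all 1, so H_1 = 0.
  H_2: rank ker ∂_2 − rank ∂_3 = (4 − 3) − 1 = 0, and the invariant factors of ∂_3 are all 1, so H_2 = 0.
  H_3: rank ker ∂_3 − rank ∂_4 = (1 − 1) − 0 = 0, and there is no ∂_4, so H_3 = 0.

As a check, the Euler characteristic is 4 − 6 + 4 − 1 = 1, which agrees with 1 − 0 + 0 − 0 = 1.
(K is a triangulation of the 3-simplex.)

H_0 = Z,  H_1 = 0,  H_2 = 0,  H_3 = 0.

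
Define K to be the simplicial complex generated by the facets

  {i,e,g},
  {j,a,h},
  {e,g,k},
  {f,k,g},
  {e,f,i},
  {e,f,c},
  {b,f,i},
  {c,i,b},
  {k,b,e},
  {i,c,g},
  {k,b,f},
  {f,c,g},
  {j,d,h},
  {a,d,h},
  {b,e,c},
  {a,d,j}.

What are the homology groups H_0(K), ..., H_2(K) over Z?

Take the total order a < b < c < d < e < f < g < h < i < j < k on the vertex set. Then K (dimension 2) consists of the simplices:

  0-simplices (11): a, b, c, d, e, f, g, h, i, j, k
  1-simplices (24): ad, ah, aj, bc, be, bf, bi, bk, ce, cf, cg, ci, dh, dj, ef, eg, ei, ek, fg, fi, fk, gi, gk, hj
  2-simplices (16): adh, adj, ahj, bce, bci, bek, bfi, bfk, cef, cfg, cgi, dhj, efi, egi, egk, fgk

Hence C_0 ≅ Z^11, C_1 ≅ Z^24, C_2 ≅ Z^16.

The boundary map ∂_1: C_1 → C_0 maps an edge to its endpoints' difference, ∂[p,q] = q − p. For instance
  ∂bf = f − b.
As a 11×24 matrix over Z this has rank 9, with invariant factors (1,1,1,1,1,1,1,1,1).

Boundary ∂_2: C_2 → C_1 sends each 2-simplex [p,q,r] to [q,r] − [p,r] + [p,q]. For instance
  ∂cef = ef − cf + ce,
  ∂ahj = hj − aj + ah.
As a 24×16 matrix over Z this has rank 15, with invariant factors (1,1,1,1,1,1,1,1,1,1,1,1,1,1,2).

Now H_k = ker ∂_k / im ∂_{k+1}, so:

  H_0: rank C_0 − rank ∂_1 = 11 − 9 = 2, and the invariant factors of ∂_1 are all 1, so H_0 = Z^2.
  H_1: rank ker ∂_1 − rank ∂_2 = (24 − 9) − 15 = 0, and ∂_2 has invariant factor 2 > 1, so H_1 = Z/2Z.
  H_2: rank ker ∂_2 − rank ∂_3 = (16 − 15) − 0 = 1, and there is no ∂_3, so H_2 = Z.

H_0 ≅ Z^2,  H_1 ≅ Z/2Z,  H_2 ≅ Z.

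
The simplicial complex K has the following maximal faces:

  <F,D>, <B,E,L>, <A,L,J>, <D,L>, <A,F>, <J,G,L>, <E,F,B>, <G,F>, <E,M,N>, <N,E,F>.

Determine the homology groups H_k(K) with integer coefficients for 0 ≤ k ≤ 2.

Order the vertices as A < B < D < E < F < G < J < L < M < N. Listing each simplex with vertices in this order, K has dimension 2 with simplices:

  0-simplices (10): A, B, D, E, F, G, J, L, M, N
  1-simplices (18): AF, AJ, AL, BE, BF, BL, DF, DL, EF, EL, EM, EN, FG, FN, GJ, GL, JL, MN
  2-simplices (6): AJL, BEF, BEL, EFN, EMN, GJL

giving chain groups C_0 ≅ Z^10, C_1 ≅ Z^18, C_2 ≅ Z^6.

Boundary ∂_1: C_1 → C_0 is given by ∂[p,q] = [q] − [p]. For instance
  ∂DL = L − D.
This gives a 10×18 integer matrix of rank 9; reducing to Smith normal form yields diagonal entries (1,1,1,1,1,1,1,1,1).

The boundary map ∂_2: C_2 → C_1 maps a triangle to the signed sum of its edges. For instance
  ∂EFN = FN − EN + EF,
  ∂EMN = MN − EN + EM.
This gives a 18×6 integer matrix of rank 6; reducing to Smith normal form yields diagonal entries (1,1,1,1,1,1).

Reading off H_k = ker ∂_k / im ∂_{k+1}:

  H_0: rank C_0 − rank ∂_1 = 10 − 9 = 1, and the invariant factors of ∂_1 are all 1, so H_0 = Z.
  H_1: rank ker ∂_1 − rank ∂_2 = (18 − 9) − 6 = 3, and the invariant factors of ∂_2 are all 1, so H_1 = Z^3.
  H_2: rank ker ∂_2 − rank ∂_3 = (6 − 6) − 0 = 0, and there is no ∂_3, so H_2 = 0.

As a check, the Euler characteristic is 10 − 18 + 6 = -2, which agrees with 1 − 3 + 0 = -2.

H_0 = Z,  H_1 = Z^3,  H_2 = 0.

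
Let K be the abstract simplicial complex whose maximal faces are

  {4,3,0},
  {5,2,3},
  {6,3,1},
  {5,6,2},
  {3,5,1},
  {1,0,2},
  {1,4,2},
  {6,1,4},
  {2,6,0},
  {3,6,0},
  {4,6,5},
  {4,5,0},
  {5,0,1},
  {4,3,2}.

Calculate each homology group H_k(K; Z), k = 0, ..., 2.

H_0 ≅ Z,  H_1 ≅ Z^2,  H_2 ≅ Z.

Fix the vertex order 0 < 1 < 2 < 3 < 4 < 5 < 6 and write every simplex with vertices in increasing order. Then dim K = 2 and the simplices of K are:

  0-simplices (7): [0], [1], [2], [3], [4], [5], [6]
  1-simplices (21): [0,1], [0,2], [0,3], [0,4], [0,5], [0,6], [1,2], [1,3], [1,4], [1,5], [1,6], [2,3], [2,4], [2,5], [2,6], [3,4], [3,5], [3,6], [4,5], [4,6], [5,6]
  2-simplices (14): [0,1,2], [0,1,5], [0,2,6], [0,3,4], [0,3,6], [0,4,5], [1,2,4], [1,3,5], [1,3,6], [1,4,6], [2,3,4], [2,3,5], [2,5,6], [4,5,6]

giving chain groups C_0 ≅ Z^7, C_1 ≅ Z^21, C_2 ≅ Z^14.

The boundary map ∂_1: C_1 → C_0 sends each edge [p,q] (with p < q) to q − p. For instance
  ∂[2,4] = [4] − [2].
As a 7×21 matrix over Z this has rank 6, with invariant factors (1,1,1,1,1,1).

Boundary ∂_2: C_2 → C_1 maps a triangle to the signed sum of its edges. For instance
  ∂[1,3,6] = [3,6] − [1,6] + [1,3],
  ∂[0,1,5] = [1,5] − [0,5] + [0,1].
This gives a 21×14 integer matrix of rank 13; reducing to Smith normal form yields diagonal entries (1,1,1,1,1,1,1,1,1,1,1,1,1).

Computing H_k = (kernel of ∂_k) / (image of ∂_{k+1}):

  H_0: rank C_0 − rank ∂_1 = 7 − 6 = 1, and the invariant factors of ∂_1 are all 1, so H_0 = Z.
  H_1: rank ker ∂_1 − rank ∂_2 = (21 − 6) − 13 = 2, and the invariant factors of ∂_2 are all 1, so H_1 = Z^2.
  H_2: rank ker ∂_2 − rank ∂_3 = (14 − 13) − 0 = 1, and there is no ∂_3, so H_2 = Z.

(K is a triangulation of the torus T^2.)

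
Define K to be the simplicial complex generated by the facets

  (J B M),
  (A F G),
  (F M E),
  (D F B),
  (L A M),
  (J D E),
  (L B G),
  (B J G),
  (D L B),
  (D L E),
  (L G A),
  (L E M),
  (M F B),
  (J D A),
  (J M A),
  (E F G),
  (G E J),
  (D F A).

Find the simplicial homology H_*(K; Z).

H_0 = Z,  H_1 = Z^2,  H_2 = Z.

We work with the vertex ordering A < B < D < E < F < G < J < L < M. The simplices of K, each written with vertices in increasing order, are:

  0-simplices (9): A, B, D, E, F, G, J, L, M
  1-simplices (27): AD, AF, AG, AJ, AL, AM, BD, BF, BG, BJ, BL, BM, DE, DF, DJ, DL, EF, EG, EJ, EL, EM, FG, FM, GJ, GL, JM, LM
  2-simplices (18): ADF, ADJ, AFG, AGL, AJM, ALM, BDF, BDL, BFM, BGJ, BGL, BJM, DEJ, DEL, EFG, EFM, EGJ, ELM

giving chain groups C_0 ≅ Z^9, C_1 ≅ Z^27, C_2 ≅ Z^18.

∂_1: C_1 → C_0 is given by ∂[p,q] = [q] − [p].
As a 9×27 matrix over Z this has rank 8, with invariant factors (1,1,1,1,1,1,1,1).

The boundary map ∂_2: C_2 → C_1 acts by ∂[p,q,r] = [q,r] − [p,r] + [p,q]. For instance
  ∂ALM = LM − AM + AL,
  ∂DEL = EL − DL + DE.
As a 27×18 matrix over Z this has rank 17, with invariant factors (1,1,1,1,1,1,1,1,1,1,1,1,1,1,1,1,1).

Reading off H_k = ker ∂_k / im ∂_{k+1}:

  H_0: rank C_0 − rank ∂_1 = 9 − 8 = 1, and the invariant factors of ∂_1 are all 1, so H_0 = Z.
  H_1: rank ker ∂_1 − rank ∂_2 = (27 − 8) − 17 = 2, and the invariant factors of ∂_2 are all 1, so H_1 = Z^2.
  H_2: rank ker ∂_2 − rank ∂_3 = (18 − 17) − 0 = 1, and there is no ∂_3, so H_2 = Z.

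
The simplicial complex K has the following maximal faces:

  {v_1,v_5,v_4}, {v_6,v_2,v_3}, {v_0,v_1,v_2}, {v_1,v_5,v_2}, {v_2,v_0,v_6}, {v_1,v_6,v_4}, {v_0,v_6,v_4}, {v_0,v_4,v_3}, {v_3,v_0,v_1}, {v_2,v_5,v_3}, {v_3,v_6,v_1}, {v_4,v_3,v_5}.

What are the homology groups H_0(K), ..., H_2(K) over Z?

H_0 = Z,  H_1 = Z/2,  H_2 = 0.

Fix the vertex order v_0 < v_1 < v_2 < v_3 < v_4 < v_5 < v_6 and write every simplex with vertices in increasing order. Then dim K = 2 and the simplices of K are:

  0-simplices (7): [v_0], [v_1], [v_2], [v_3], [v_4], [v_5], [v_6]
  1-simplices (18): (18 of them)
  2-simplices (12): (12 of them)

Hence C_0 ≅ Z^7, C_1 ≅ Z^18, C_2 ≅ Z^12.

The boundary map ∂_1: C_1 → C_0 sends each edge [p,q] (with p < q) to q − p. For instance
  ∂[v_0,v_1] = [v_1] − [v_0].
The 7×18 boundary matrix has rank 6 and Smith normal form diag(1,1,1,1,1,1).

Boundary ∂_2: C_2 → C_1 sends each 2-simplex [p,q,r] to [q,r] − [p,r] + [p,q]. For instance
  ∂[v_1,v_4,v_5] = [v_4,v_5] − [v_1,v_5] + [v_1,v_4],
  ∂[v_0,v_2,v_6] = [v_2,v_6] − [v_0,v_6] + [v_0,v_2].
As a 18×12 matrix over Z this has rank 12, with invariant factors (1,1,1,1,1,1,1,1,1,1,1,2).

Computing H_k = (kernel of ∂_k) / (image of ∂_{k+1}):

  H_0: rank C_0 − rank ∂_1 = 7 − 6 = 1, and the invariant factors of ∂_1 are all 1, so H_0 = Z.
  H_1: rank ker ∂_1 − rank ∂_2 = (18 − 6) − 12 = 0, and ∂_2 has invariant factor 2 > 1, so H_1 = Z/2.
  H_2: rank ker ∂_2 − rank ∂_3 = (12 − 12) − 0 = 0, and there is no ∂_3, so H_2 = 0.

As a check, the Euler characteristic is 7 − 18 + 12 = 1, which agrees with 1 − 0 + 0 = 1.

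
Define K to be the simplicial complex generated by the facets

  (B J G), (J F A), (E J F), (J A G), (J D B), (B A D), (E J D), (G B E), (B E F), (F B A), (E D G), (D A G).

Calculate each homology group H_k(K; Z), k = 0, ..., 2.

H_0 ≅ Z,  H_1 ≅ Z/2,  H_2 = 0.

K has 7 vertices, 18 edges, 12 triangles.
rank ∂_0 = 0, rank ∂_1 = 6 ⇒ b_0 = 7 − 0 − 6 = 1; all invariant factors of ∂_1 are 1 so no torsion. So H_0 ≅ Z.
rank ∂_1 = 6, rank ∂_2 = 12 ⇒ b_1 = 18 − 6 − 12 = 0; ∂_2 has invariant factor(s) [2] giving torsion. So H_1 ≅ Z/2.
rank ∂_2 = 12, rank ∂_3 = 0 ⇒ b_2 = 12 − 12 − 0 = 0. So H_2 ≅ 0.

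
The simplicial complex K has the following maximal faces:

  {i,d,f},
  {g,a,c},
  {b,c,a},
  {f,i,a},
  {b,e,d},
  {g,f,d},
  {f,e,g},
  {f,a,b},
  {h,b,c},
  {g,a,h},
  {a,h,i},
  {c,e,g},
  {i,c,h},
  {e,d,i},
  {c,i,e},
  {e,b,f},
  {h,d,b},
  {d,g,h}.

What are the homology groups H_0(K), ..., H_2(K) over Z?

We work with the vertex ordering a < b < c < d < e < f < g < h < i. The simplices of K, each written with vertices in increasing order, are:

  0-simplices (9): a, b, c, d, e, f, g, h, i
  1-simplices (27): ab, ac, af, ag, ah, ai, bc, bd, be, bf, bh, ce, cg, ch, ci, de, df, dg, dh, di, ef, eg, ei, fg, fi, gh, hi
  2-simplices (18): abc, abf, acg, afi, agh, ahi, bch, bde, bdh, bef, ceg, cei, chi, dei, dfg, dfi, dgh, efg

Hence C_0 ≅ Z^9, C_1 ≅ Z^27, C_2 ≅ Z^18.

The boundary map ∂_1: C_1 → C_0 sends each edge [p,q] (with p < q) to q − p.
The resulting 9×27 matrix has rank 8, and its Smith normal form has invariant factors (1,1,1,1,1,1,1,1).

The boundary map ∂_2: C_2 → C_1 acts by ∂[p,q,r] = [q,r] − [p,r] + [p,q]. For instance
  ∂bef = ef − bf + be,
  ∂bch = ch − bh + bc.
This gives a 27×18 integer matrix of rank 18; reducing to Smith normal form yields diagonal entries (1,1,1,1,1,1,1,1,1,1,1,1,1,1,1,1,1,2).

Computing H_k = (kernel of ∂_k) / (image of ∂_{k+1}):

  H_0: rank C_0 − rank ∂_1 = 9 − 8 = 1, and the invariant factors of ∂_1 are all 1, so H_0 = Z.
  H_1: rank ker ∂_1 − rank ∂_2 = (27 − 8) − 18 = 1, and ∂_2 has invariant factor 2 > 1, so H_1 = Z ⊕ Z_2.
  H_2: rank ker ∂_2 − rank ∂_3 = (18 − 18) − 0 = 0, and there is no ∂_3, so H_2 = 0.

H_0 ≅ Z,  H_1 ≅ Z ⊕ Z_2,  H_2 = 0.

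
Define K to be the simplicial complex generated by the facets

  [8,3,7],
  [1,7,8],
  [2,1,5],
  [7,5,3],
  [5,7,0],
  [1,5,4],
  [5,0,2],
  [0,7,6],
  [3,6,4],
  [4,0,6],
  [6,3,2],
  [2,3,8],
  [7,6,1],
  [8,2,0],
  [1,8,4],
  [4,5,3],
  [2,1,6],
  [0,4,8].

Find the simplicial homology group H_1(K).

H_1 = Z^2.

Take the total order 0 < 1 < 2 < 3 < 4 < 5 < 6 < 7 < 8 on the vertex set. Then K (dimension 2) consists of the simplices:

  0-simplices (9): [0], [1], [2], [3], [4], [5], [6], [7], [8]
  1-simplices (27): (27 of them)
  2-simplices (18): [0,2,5], [0,2,8], [0,4,6], [0,4,8], [0,5,7], [0,6,7], [1,2,5], [1,2,6], [1,4,5], [1,4,8], [1,6,7], [1,7,8], [2,3,6], [2,3,8], [3,4,5], [3,4,6], [3,5,7], [3,7,8]

giving chain groups C_0 ≅ Z^9, C_1 ≅ Z^27, C_2 ≅ Z^18.

The boundary map ∂_1: C_1 → C_0 sends each edge [p,q] (with p < q) to q − p. For instance
  ∂[4,6] = [6] − [4].
This gives a 9×27 integer matrix of rank 8; reducing to Smith normal form yields diagonal entries (1,1,1,1,1,1,1,1).

Boundary ∂_2: C_2 → C_1 sends each 2-simplex [p,q,r] to [q,r] − [p,r] + [p,q]. For instance
  ∂[1,4,8] = [4,8] − [1,8] + [1,4],
  ∂[3,4,6] = [4,6] − [3,6] + [3,4].
The resulting 27×18 matrix has rank 17, and its Smith normal form has invariant factors (1,1,1,1,1,1,1,1,1,1,1,1,1,1,1,1,1).

Now H_k = ker ∂_k / im ∂_{k+1}, so:

  H_1: rank ker ∂_1 − rank ∂_2 = (27 − 8) − 17 = 2, and the invariant factors of ∂_2 are all 1, so H_1 = Z^2.

(K is a triangulation of the torus T^2.)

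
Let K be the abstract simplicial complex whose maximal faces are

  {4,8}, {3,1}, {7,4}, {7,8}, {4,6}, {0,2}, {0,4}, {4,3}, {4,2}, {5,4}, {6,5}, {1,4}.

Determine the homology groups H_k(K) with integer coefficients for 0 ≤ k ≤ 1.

H_0 = Z,  H_1 = Z^4.

Take the total order 0 < 1 < 2 < 3 < 4 < 5 < 6 < 7 < 8 on the vertex set. Then K (dimension 1) consists of the simplices:

  0-simplices (9): [0], [1], [2], [3], [4], [5], [6], [7], [8]
  1-simplices (12): [0,2], [0,4], [1,3], [1,4], [2,4], [3,4], [4,5], [4,6], [4,7], [4,8], [5,6], [7,8]

so the chain groups are C_0 ≅ Z^9, C_1 ≅ Z^12.

∂_1: C_1 → C_0 maps an edge to its endpoints' difference, ∂[p,q] = q − p. For instance
  ∂[4,5] = [5] − [4].
This gives a 9×12 integer matrix of rank 8; reducing to Smith normal form yields diagonal entries (1,1,1,1,1,1,1,1).

Now H_k = ker ∂_k / im ∂_{k+1}, so:

  H_0: rank C_0 − rank ∂_1 = 9 − 8 = 1, and the invariant factors of ∂_1 are all 1, so H_0 ≅ Z.
  H_1: rank ker ∂_1 − rank ∂_2 = (12 − 8) − 0 = 4, and there is no ∂_2, so H_1 ≅ Z^4.

As a check, the Euler characteristic is 9 − 12 = -3, which agrees with 1 − 4 = -3.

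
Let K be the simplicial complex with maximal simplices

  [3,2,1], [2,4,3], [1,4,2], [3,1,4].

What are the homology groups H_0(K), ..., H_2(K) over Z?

Fix the vertex order 1 < 2 < 3 < 4 and write every simplex with vertices in increasing order. Then dim K = 2 and the simplices of K are:

  0-simplices (4): [1], [2], [3], [4]
  1-simplices (6): [1,2], [1,3], [1,4], [2,3], [2,4], [3,4]
  2-simplices (4): [1,2,3], [1,2,4], [1,3,4], [2,3,4]

so the chain groups are C_0 ≅ Z^4, C_1 ≅ Z^6, C_2 ≅ Z^4.

The boundary map ∂_1: C_1 → C_0 is given by ∂[p,q] = [q] − [p].
The 4×6 boundary matrix has rank 3 and Smith normal form diag(1,1,1).

The boundary map ∂_2: C_2 → C_1 maps a triangle to the signed sum of its edges. For instance
  ∂[2,3,4] = [3,4] − [2,4] + [2,3],
  ∂[1,2,4] = [2,4] − [1,4] + [1,2].
This gives a 6×4 integer matrix of rank 3; reducing to Smith normal form yields diagonal entries (1,1,1).

Now H_k = ker ∂_k / im ∂_{k+1}, so:

  H_0: rank C_0 − rank ∂_1 = 4 − 3 = 1, and the invariant factors of ∂_1 are all 1, so H_0 = Z.
  H_1: rank ker ∂_1 − rank ∂_2 = (6 − 3) − 3 = 0, and the invariant factors of ∂_2 are all 1, so H_1 = 0.
  H_2: rank ker ∂_2 − rank ∂_3 = (4 − 3) − 0 = 1, and there is no ∂_3, so H_2 = Z.

As a check, the Euler characteristic is 4 − 6 + 4 = 2, which agrees with 1 − 0 + 1 = 2.
(K is a triangulation of the 2-sphere S^2.)

H_0 = Z,  H_1 = 0,  H_2 = Z.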